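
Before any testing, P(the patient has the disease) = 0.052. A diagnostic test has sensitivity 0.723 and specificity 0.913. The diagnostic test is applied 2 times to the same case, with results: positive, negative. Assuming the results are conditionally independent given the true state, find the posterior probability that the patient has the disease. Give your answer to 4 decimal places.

Let H be the event that the patient has the disease; start with P(H) = 0.052. P('positive'|H) = 0.723, P('positive'|¬H) = 0.087.
Update on result 1 ('positive'): P(H) ← 0.723·0.0520 / (0.723·0.0520 + 0.087·0.9480) = 0.037596/0.12007 = 0.3131.
Update on result 2 ('negative'): P(H) ← 0.277·0.3131 / (0.277·0.3131 + 0.913·0.6869) = 0.086732/0.71386 = 0.1215.

Posterior P(H) ≈ 0.1215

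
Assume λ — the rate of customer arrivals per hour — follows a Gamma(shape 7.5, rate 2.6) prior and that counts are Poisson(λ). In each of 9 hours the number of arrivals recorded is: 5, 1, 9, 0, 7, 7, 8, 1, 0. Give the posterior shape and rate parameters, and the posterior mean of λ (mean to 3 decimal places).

Posterior: Gamma(shape=45.5, rate=11.6); mean ≈ 3.922

The Poisson likelihood adds the total count to the shape and the number of exposure periods to the rate. Here ∑xᵢ = 38 and n = 9, so shape 7.5→45.5 and rate 2.6→11.6.
E[λ | data] = 45.5/11.6 = 3.922.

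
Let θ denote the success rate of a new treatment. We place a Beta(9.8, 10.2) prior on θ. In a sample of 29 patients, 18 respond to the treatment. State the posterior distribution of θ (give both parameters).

Posterior: Beta(27.8, 21.2)

The binomial likelihood is conjugate to the Beta prior: with 18 successes and 11 failures, the posterior is Beta(9.8+18, 10.2+11) = Beta(27.8, 21.2).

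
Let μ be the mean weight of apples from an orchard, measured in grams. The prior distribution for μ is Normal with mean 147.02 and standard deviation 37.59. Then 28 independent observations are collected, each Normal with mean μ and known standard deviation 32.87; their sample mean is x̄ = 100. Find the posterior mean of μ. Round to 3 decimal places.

Posterior mean ≈ 101.250

Prior precision 1/τ₀² = 1/37.59² = 0.00070771; data precision n/σ² = 28/32.87² = 0.0259154.
Posterior precision = 0.00070771 + 0.0259154 = 0.0266232.
Posterior mean = (0.00070771·147.02 + 0.0259154·100) / 0.0266232 = 101.250.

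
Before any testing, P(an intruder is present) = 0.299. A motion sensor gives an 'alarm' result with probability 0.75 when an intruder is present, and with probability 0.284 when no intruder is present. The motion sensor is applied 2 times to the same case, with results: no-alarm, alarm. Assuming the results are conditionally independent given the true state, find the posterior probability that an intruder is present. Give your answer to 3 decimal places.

Posterior P(H) ≈ 0.282

Let H be the event that an intruder is present; start with P(H) = 0.299. P('alarm'|H) = 0.75, P('alarm'|¬H) = 0.284.
Update on result 1 ('no-alarm'): P(H) ← 0.25·0.2990 / (0.25·0.2990 + 0.716·0.7010) = 0.074750/0.57667 = 0.1296.
Update on result 2 ('alarm'): P(H) ← 0.75·0.1296 / (0.75·0.1296 + 0.284·0.8704) = 0.097218/0.34440 = 0.2823.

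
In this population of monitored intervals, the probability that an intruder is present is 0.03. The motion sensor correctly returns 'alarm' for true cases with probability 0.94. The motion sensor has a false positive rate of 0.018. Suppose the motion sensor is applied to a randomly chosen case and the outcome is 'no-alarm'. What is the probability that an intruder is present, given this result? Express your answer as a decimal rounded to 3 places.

P(H | E) ≈ 0.002

Write H for 'an intruder is present'. Prior odds H:¬H = 0.03/0.97 = 0.030928. For the 'no-alarm' outcome, the likelihood ratio is 0.06/0.982 = 0.061100.
Posterior odds = 0.030928 × 0.061100 = 0.0018897, so P(H|E) = 0.0018897/(1+0.0018897) = 0.002.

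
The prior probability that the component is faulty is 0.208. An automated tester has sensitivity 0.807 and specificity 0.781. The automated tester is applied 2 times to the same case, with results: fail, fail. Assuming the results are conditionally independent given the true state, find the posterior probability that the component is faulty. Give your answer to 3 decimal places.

Let H be the event that the component is faulty; start with P(H) = 0.208. P('fail'|H) = 0.807, P('fail'|¬H) = 0.219.
Update on result 1 ('fail'): P(H) ← 0.807·0.2080 / (0.807·0.2080 + 0.219·0.7920) = 0.16786/0.34130 = 0.4918.
Update on result 2 ('fail'): P(H) ← 0.807·0.4918 / (0.807·0.4918 + 0.219·0.5082) = 0.39689/0.50818 = 0.7810.

Posterior P(H) ≈ 0.781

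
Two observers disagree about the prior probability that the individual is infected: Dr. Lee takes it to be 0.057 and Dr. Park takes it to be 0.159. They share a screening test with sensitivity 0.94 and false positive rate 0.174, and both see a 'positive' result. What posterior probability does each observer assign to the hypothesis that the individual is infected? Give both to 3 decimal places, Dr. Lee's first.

Dr. Lee: 0.246; Dr. Park: 0.505

P('+'|H) = 0.94, P('+'|¬H) = 0.174.
Dr. Lee: numerator 0.94·0.057 = 0.053580; evidence = 0.053580+0.174·0.943 = 0.21766; posterior = 0.246.
Dr. Park: numerator 0.94·0.159 = 0.14946; evidence = 0.14946+0.174·0.841 = 0.29579; posterior = 0.505.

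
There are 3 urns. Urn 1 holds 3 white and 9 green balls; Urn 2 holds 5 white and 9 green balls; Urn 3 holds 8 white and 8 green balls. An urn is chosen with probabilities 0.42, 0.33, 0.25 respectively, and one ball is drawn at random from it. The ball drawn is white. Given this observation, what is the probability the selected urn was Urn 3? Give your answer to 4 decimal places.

P(white|Urn 1) = 0.25; P(white|Urn 2) = 0.3571; P(white|Urn 3) = 0.5.
Prior × likelihood for each source: 0.42·0.25=0.1050, 0.33·0.3571=0.1179, 0.25·0.5=0.1250. Summing gives P(white) = 0.34786.
P(Urn 3 | white) = 0.1250 / 0.34786 = 0.3593.

Posterior probability ≈ 0.3593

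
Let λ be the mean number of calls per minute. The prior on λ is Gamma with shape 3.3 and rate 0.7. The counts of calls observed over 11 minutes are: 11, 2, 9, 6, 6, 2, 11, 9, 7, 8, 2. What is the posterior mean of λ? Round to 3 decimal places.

Posterior mean ≈ 6.521

Total count ∑xᵢ = 73 over n = 11 minutes.
Gamma is conjugate to the Poisson likelihood: posterior is Gamma(shape = 3.3+73 = 76.3, rate = 0.7+11 = 11.7).
E[λ | data] = 76.3/11.7 = 6.521.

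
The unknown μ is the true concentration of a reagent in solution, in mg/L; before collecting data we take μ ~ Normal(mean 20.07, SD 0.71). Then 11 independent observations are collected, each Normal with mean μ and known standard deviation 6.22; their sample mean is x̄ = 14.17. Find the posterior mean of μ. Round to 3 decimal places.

Prior precision 1/τ₀² = 1/0.71² = 1.98373; data precision n/σ² = 11/6.22² = 0.284323.
Posterior precision = 1.98373 + 0.284323 = 2.26806.
Posterior mean = (1.98373·20.07 + 0.284323·14.17) / 2.26806 = 19.330.

Posterior mean ≈ 19.330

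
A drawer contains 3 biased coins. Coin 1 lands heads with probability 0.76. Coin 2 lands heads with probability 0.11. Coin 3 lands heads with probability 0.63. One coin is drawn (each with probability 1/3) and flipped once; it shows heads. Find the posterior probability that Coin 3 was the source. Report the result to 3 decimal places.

P(heads|C1) = 0.76; P(heads|C2) = 0.11; P(heads|C3) = 0.63.
Prior × likelihood for each source: 0.333333·0.76=0.2533, 0.333333·0.11=0.03667, 0.333333·0.63=0.2100. Summing gives P(heads) = 0.50000.
P(Coin 3 | heads) = 0.2100 / 0.50000 = 0.420.

Posterior probability ≈ 0.420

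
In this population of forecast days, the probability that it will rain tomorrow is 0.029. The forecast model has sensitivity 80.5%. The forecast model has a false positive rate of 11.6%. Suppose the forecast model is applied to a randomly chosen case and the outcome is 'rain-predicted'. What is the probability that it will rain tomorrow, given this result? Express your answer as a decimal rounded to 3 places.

Write H for 'it will rain tomorrow'. Prior odds H:¬H = 0.029/0.971 = 0.029866. For the 'rain-predicted' outcome, the likelihood ratio is 0.805/0.116 = 6.9397.
Posterior odds = 0.029866 × 6.9397 = 0.20726, so P(H|E) = 0.20726/(1+0.20726) = 0.172.

P(H | E) ≈ 0.172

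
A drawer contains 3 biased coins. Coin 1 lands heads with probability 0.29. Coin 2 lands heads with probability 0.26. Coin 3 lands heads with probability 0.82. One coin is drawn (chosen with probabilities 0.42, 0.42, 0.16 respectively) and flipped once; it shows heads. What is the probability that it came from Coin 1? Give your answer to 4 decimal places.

P(heads|C1) = 0.29; P(heads|C2) = 0.26; P(heads|C3) = 0.82.
Prior × likelihood for each source: 0.42·0.29=0.1218, 0.42·0.26=0.1092, 0.16·0.82=0.1312. Summing gives P(heads) = 0.36220.
P(Coin 1 | heads) = 0.1218 / 0.36220 = 0.3363.

Posterior probability ≈ 0.3363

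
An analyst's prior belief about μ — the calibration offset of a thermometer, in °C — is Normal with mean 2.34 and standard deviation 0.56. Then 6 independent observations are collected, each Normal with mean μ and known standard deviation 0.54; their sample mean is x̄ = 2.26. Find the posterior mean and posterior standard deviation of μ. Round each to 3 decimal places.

Posterior mean ≈ 2.271; posterior SD ≈ 0.205

Prior precision 1/τ₀² = 1/0.56² = 3.18878; data precision n/σ² = 6/0.54² = 20.5761.
Posterior precision = 3.18878 + 20.5761 = 23.7649, giving posterior SD = 1/√23.7649 = 0.205.
Posterior mean = (3.18878·2.34 + 20.5761·2.26) / 23.7649 = 2.271.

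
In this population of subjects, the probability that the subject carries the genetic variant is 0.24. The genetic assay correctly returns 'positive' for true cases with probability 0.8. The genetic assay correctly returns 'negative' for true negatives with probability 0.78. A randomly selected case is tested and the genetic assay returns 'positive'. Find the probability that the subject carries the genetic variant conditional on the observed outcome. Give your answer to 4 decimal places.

P(H | E) ≈ 0.5345

Write H for 'the subject carries the genetic variant'. Prior odds H:¬H = 0.24/0.76 = 0.31579. For the 'positive' outcome, the likelihood ratio is 0.8/0.22 = 3.6364.
Posterior odds = 0.31579 × 3.6364 = 1.1483, so P(H|E) = 1.1483/(1+1.1483) = 0.5345.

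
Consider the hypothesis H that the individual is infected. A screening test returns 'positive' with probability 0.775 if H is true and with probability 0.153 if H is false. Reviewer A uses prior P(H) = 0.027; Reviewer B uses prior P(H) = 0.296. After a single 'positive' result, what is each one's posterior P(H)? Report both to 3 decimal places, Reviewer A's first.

The likelihood ratio for a 'positive' result is 0.775/0.153 = 5.0654.
Reviewer A: prior odds 0.027/0.973 = 0.027749; posterior odds 0.14056; posterior probability 0.123.
Reviewer B: prior odds 0.296/0.704 = 0.42045; posterior odds 2.1298; posterior probability 0.680.

Reviewer A: 0.123; Reviewer B: 0.680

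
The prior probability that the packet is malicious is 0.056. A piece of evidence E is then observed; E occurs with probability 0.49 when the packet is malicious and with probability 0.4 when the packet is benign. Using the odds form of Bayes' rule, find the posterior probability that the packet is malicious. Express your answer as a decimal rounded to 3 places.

Prior odds = 0.056/(1−0.056) = 0.059322. In log-odds, ln(0.059322) = -2.8248.
Add log likelihood ratio: ln(1.2250) = 0.20294.
Posterior log-odds = -2.6218, so posterior odds = exp(-2.6218) = 0.072669. Converting, P(H|E) = 0.072669/1.0727 = 0.068.

Posterior probability ≈ 0.068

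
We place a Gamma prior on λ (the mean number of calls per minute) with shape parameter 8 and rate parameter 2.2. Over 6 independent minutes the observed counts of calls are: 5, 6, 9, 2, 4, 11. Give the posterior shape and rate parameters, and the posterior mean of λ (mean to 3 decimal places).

Posterior: Gamma(shape=45, rate=8.2); mean ≈ 5.488

The Poisson likelihood adds the total count to the shape and the number of exposure periods to the rate. Here ∑xᵢ = 37 and n = 6, so shape 8→45 and rate 2.2→8.2.
E[λ | data] = 45/8.2 = 5.488.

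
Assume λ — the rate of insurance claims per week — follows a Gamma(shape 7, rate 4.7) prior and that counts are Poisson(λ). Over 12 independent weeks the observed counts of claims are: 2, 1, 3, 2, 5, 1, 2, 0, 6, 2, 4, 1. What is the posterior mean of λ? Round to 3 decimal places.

Total count ∑xᵢ = 29 over n = 12 weeks.
Gamma is conjugate to the Poisson likelihood: posterior is Gamma(shape = 7+29 = 36, rate = 4.7+12 = 16.7).
E[λ | data] = 36/16.7 = 2.156.

Posterior mean ≈ 2.156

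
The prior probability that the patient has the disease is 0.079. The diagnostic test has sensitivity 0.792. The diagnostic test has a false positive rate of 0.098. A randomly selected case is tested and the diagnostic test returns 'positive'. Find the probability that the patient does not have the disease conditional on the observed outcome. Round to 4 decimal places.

Let H be the event that the patient has the disease. P(H) = 0.079, so P(¬H) = 0.921. With E the 'positive' result, P(E|H) = 0.792 and P(E|¬H) = 0.098.
P(E) = 0.792·0.079 + 0.098·0.921 = 0.062568 + 0.090258 = 0.15283.
By Bayes' theorem, P(H|E) = 0.062568 / 0.15283 = 0.4094. Hence P(¬H|E) = 1 − 0.4094 = 0.5906.

P(¬H | E) ≈ 0.5906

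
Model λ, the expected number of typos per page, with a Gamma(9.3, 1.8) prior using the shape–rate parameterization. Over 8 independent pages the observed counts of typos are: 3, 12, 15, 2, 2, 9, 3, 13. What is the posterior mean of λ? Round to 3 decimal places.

Posterior mean ≈ 6.969

Total count ∑xᵢ = 59 over n = 8 pages.
Gamma is conjugate to the Poisson likelihood: posterior is Gamma(shape = 9.3+59 = 68.3, rate = 1.8+8 = 9.8).
Posterior mean = shape/rate = 68.3/9.8 = 6.969.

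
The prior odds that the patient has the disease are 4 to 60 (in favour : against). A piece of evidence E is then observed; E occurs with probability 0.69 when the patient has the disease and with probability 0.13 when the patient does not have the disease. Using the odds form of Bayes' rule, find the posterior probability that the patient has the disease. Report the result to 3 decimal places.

Posterior probability ≈ 0.261

Prior odds = 4/60 = 0.066667.
Likelihood ratio for E = 0.69/0.13 = 5.3077.
Posterior odds = prior odds × LR = 0.35385.
Posterior probability = odds/(1+odds) = 0.35385/1.3538 = 0.261.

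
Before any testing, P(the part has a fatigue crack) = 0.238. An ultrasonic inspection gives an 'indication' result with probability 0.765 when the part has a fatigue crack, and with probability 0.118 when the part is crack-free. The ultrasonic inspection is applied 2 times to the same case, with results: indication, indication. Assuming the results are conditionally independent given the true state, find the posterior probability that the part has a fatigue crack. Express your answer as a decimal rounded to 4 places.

Posterior P(H) ≈ 0.9292

Let H be the event that the part has a fatigue crack; start with P(H) = 0.238. P('indication'|H) = 0.765, P('indication'|¬H) = 0.118.
Update on result 1 ('indication'): P(H) ← 0.765·0.2380 / (0.765·0.2380 + 0.118·0.7620) = 0.18207/0.27199 = 0.6694.
Update on result 2 ('indication'): P(H) ← 0.765·0.6694 / (0.765·0.6694 + 0.118·0.3306) = 0.51210/0.55111 = 0.9292.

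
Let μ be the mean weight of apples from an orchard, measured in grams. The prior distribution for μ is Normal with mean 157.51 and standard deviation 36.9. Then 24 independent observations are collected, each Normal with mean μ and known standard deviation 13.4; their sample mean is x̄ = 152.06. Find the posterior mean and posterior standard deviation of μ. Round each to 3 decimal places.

Posterior mean ≈ 152.090; posterior SD ≈ 2.728

With known σ, the Normal prior is conjugate. Weight on the data is w = (n/σ²)/(n/σ² + 1/τ₀²) = 0.133660/(0.133660+0.00073442) = 0.99454.
Posterior mean = w·x̄ + (1−w)·μ₀ = 0.99454·152.06 + 0.0054647·157.51 = 152.090. Posterior variance = 1/(0.133660+0.00073442) = 7.44078, so SD = 2.728.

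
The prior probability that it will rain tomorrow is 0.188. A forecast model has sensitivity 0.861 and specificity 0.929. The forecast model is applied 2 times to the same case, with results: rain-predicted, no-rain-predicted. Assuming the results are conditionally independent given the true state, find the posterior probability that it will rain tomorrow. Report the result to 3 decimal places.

Posterior P(H) ≈ 0.296

With H the event that it will rain tomorrow, the joint likelihood of the observed sequence is P(data|H) = 0.861·0.139 = 0.11968 and P(data|¬H) = 0.071·0.929 = 0.065959.
Bayes: P(H|data) = 0.188·0.11968 / (0.188·0.11968 + 0.812·0.065959) = 0.022500/0.076058 = 0.2958.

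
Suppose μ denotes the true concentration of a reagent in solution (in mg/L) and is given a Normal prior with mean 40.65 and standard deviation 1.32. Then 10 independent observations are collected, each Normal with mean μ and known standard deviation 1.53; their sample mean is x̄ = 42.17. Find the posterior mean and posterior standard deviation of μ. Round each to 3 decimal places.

Posterior mean ≈ 41.990; posterior SD ≈ 0.454

Prior precision 1/τ₀² = 1/1.32² = 0.573921; data precision n/σ² = 10/1.53² = 4.27186.
Posterior precision = 0.573921 + 4.27186 = 4.84578, giving posterior SD = 1/√4.84578 = 0.454.
Posterior mean = (0.573921·40.65 + 4.27186·42.17) / 4.84578 = 41.990.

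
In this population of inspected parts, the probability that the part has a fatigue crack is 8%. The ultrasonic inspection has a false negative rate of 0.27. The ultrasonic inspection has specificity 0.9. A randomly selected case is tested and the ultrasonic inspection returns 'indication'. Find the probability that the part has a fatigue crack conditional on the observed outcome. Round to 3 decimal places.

Write H for 'the part has a fatigue crack'. Prior odds H:¬H = 0.08/0.92 = 0.086957. For the 'indication' outcome, the likelihood ratio is 0.73/0.1 = 7.3000.
Posterior odds = 0.086957 × 7.3000 = 0.63478, so P(H|E) = 0.63478/(1+0.63478) = 0.388.

P(H | E) ≈ 0.388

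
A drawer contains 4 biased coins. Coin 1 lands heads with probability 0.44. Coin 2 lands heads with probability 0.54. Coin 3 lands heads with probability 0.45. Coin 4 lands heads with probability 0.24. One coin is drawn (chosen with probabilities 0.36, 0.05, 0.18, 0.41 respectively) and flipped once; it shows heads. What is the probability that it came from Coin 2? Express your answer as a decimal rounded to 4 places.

Tabulate prior·likelihood by source: [1] prior 0.36, lik 0.44, product 0.1584; [2] prior 0.05, lik 0.54, product 0.02700; [3] prior 0.18, lik 0.45, product 0.08100; [4] prior 0.41, lik 0.24, product 0.09840.
Normalizing constant = 0.36480; the posterior for Coin 2 is its product over the sum, 0.02700/0.36480 = 0.0740.

Posterior probability ≈ 0.0740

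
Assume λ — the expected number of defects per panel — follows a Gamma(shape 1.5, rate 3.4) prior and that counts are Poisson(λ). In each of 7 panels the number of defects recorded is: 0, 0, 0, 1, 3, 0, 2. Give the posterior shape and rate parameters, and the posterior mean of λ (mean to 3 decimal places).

Posterior: Gamma(shape=7.5, rate=10.4); mean ≈ 0.721

The Poisson likelihood adds the total count to the shape and the number of exposure periods to the rate. Here ∑xᵢ = 6 and n = 7, so shape 1.5→7.5 and rate 3.4→10.4.
Posterior mean = shape/rate = 7.5/10.4 = 0.721.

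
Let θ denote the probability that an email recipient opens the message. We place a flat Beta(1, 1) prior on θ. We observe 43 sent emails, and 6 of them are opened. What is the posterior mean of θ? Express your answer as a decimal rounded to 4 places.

Posterior mean ≈ 0.1556

Observing 6 successes and 37 failures updates Beta(1, 1) by adding the success and failure counts to the two shape parameters: α = 1+6 = 7, β = 1+37 = 38.
Posterior mean = α/(α+β) = 7/45 = 0.1556.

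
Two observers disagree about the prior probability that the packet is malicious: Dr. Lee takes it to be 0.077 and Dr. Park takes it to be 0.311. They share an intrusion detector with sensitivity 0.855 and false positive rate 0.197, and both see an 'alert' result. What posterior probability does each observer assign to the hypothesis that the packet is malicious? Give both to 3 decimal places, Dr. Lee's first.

Dr. Lee: 0.266; Dr. Park: 0.662

P('+'|H) = 0.855, P('+'|¬H) = 0.197.
Dr. Lee: numerator 0.855·0.077 = 0.065835; evidence = 0.065835+0.197·0.923 = 0.24767; posterior = 0.266.
Dr. Park: numerator 0.855·0.311 = 0.26591; evidence = 0.26591+0.197·0.689 = 0.40164; posterior = 0.662.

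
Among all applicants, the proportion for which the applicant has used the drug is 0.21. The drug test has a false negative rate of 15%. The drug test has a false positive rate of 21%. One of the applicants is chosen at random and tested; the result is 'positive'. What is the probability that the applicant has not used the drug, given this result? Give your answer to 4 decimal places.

Write H for 'the applicant has used the drug'. Prior odds H:¬H = 0.21/0.79 = 0.26582. For the 'positive' outcome, the likelihood ratio is 0.85/0.21 = 4.0476.
Posterior odds = 0.26582 × 4.0476 = 1.0759, so P(H|E) = 1.0759/(1+1.0759) = 0.5183. Then P(¬H|E) = 1 − 0.5183 = 0.4817.

P(¬H | E) ≈ 0.4817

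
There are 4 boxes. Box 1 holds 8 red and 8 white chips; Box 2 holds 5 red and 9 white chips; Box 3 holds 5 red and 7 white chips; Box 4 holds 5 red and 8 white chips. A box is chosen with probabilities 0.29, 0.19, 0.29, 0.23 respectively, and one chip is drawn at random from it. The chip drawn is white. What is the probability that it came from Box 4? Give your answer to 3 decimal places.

Posterior probability ≈ 0.245

Tabulate prior·likelihood by source: [1] prior 0.29, lik 0.5, product 0.1450; [2] prior 0.19, lik 0.6429, product 0.1221; [3] prior 0.29, lik 0.5833, product 0.1692; [4] prior 0.23, lik 0.6154, product 0.1415.
Normalizing constant = 0.57785; the posterior for Box 4 is its product over the sum, 0.1415/0.57785 = 0.245.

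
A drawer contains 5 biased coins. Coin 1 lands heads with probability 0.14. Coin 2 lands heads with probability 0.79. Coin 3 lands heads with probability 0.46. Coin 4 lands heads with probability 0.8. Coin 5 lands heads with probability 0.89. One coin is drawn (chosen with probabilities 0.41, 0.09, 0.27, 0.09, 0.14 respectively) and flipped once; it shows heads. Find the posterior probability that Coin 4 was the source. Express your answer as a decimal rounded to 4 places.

Tabulate prior·likelihood by source: [1] prior 0.41, lik 0.14, product 0.05740; [2] prior 0.09, lik 0.79, product 0.07110; [3] prior 0.27, lik 0.46, product 0.1242; [4] prior 0.09, lik 0.8, product 0.07200; [5] prior 0.14, lik 0.89, product 0.1246.
Normalizing constant = 0.44930; the posterior for Coin 4 is its product over the sum, 0.07200/0.44930 = 0.1602.

Posterior probability ≈ 0.1602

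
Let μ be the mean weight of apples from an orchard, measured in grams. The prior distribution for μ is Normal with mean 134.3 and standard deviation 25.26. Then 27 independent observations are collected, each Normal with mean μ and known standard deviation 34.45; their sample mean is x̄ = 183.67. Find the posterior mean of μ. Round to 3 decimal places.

Posterior mean ≈ 180.488

Prior precision 1/τ₀² = 1/25.26² = 0.00156723; data precision n/σ² = 27/34.45² = 0.0227502.
Posterior precision = 0.00156723 + 0.0227502 = 0.0243174.
Posterior mean = (0.00156723·134.3 + 0.0227502·183.67) / 0.0243174 = 180.488.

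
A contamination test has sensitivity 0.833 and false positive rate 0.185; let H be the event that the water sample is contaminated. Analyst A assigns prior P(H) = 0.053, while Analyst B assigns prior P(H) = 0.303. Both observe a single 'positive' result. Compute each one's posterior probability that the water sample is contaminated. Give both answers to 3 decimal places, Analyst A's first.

Analyst A: 0.201; Analyst B: 0.662

P('+'|H) = 0.833, P('+'|¬H) = 0.185.
Analyst A: numerator 0.833·0.053 = 0.044149; evidence = 0.044149+0.185·0.947 = 0.21934; posterior = 0.201.
Analyst B: numerator 0.833·0.303 = 0.25240; evidence = 0.25240+0.185·0.697 = 0.38134; posterior = 0.662.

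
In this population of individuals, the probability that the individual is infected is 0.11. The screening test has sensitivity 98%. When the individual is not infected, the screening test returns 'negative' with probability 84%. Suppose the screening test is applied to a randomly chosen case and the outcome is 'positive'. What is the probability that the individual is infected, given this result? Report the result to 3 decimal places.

Let H be the event that the individual is infected. P(H) = 0.11, so P(¬H) = 0.89. With E the 'positive' result, P(E|H) = 0.98 and P(E|¬H) = 0.16.
P(E) = 0.98·0.11 + 0.16·0.89 = 0.10780 + 0.14240 = 0.25020.
By Bayes' theorem, P(H|E) = 0.10780 / 0.25020 = 0.431.

P(H | E) ≈ 0.431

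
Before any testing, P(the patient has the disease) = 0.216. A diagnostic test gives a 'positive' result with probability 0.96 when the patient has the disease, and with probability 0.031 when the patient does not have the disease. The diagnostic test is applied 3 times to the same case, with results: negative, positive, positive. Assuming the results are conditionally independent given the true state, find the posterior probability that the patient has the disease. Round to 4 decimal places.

With H the event that the patient has the disease, the joint likelihood of the observed sequence is P(data|H) = 0.04·0.96·0.96 = 0.036864 and P(data|¬H) = 0.969·0.031·0.031 = 0.00093121.
Bayes: P(H|data) = 0.216·0.036864 / (0.216·0.036864 + 0.784·0.00093121) = 0.0079626/0.0086927 = 0.9160.

Posterior P(H) ≈ 0.9160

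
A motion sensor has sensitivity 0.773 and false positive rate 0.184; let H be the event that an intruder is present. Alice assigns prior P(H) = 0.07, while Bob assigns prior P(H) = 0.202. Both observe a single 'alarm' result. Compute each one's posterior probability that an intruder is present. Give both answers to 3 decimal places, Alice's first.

Alice: 0.240; Bob: 0.515

The likelihood ratio for an 'alarm' result is 0.773/0.184 = 4.2011.
Alice: prior odds 0.07/0.93 = 0.075269; posterior odds 0.31621; posterior probability 0.240.
Bob: prior odds 0.202/0.798 = 0.25313; posterior odds 1.0634; posterior probability 0.515.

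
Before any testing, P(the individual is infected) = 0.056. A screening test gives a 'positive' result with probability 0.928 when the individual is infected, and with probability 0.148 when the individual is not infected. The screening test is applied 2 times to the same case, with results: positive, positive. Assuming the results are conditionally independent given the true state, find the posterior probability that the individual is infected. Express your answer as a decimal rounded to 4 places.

Let H be the event that the individual is infected; start with P(H) = 0.056. P('positive'|H) = 0.928, P('positive'|¬H) = 0.148.
Update on result 1 ('positive'): P(H) ← 0.928·0.0560 / (0.928·0.0560 + 0.148·0.9440) = 0.051968/0.19168 = 0.2711.
Update on result 2 ('positive'): P(H) ← 0.928·0.2711 / (0.928·0.2711 + 0.148·0.7289) = 0.25160/0.35947 = 0.6999.

Posterior P(H) ≈ 0.6999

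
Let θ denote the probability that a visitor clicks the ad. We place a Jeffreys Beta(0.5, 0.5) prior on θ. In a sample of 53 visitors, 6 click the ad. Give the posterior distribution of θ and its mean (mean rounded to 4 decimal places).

Posterior: Beta(6.5, 47.5); mean ≈ 0.1204

The binomial likelihood is conjugate to the Beta prior: with 6 successes and 47 failures, the posterior is Beta(0.5+6, 0.5+47) = Beta(6.5, 47.5).
Posterior mean = α/(α+β) = 6.5/54 = 0.1204.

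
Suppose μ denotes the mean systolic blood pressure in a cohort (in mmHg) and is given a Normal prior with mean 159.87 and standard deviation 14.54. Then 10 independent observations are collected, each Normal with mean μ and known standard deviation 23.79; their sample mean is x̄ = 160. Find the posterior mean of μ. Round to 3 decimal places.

Posterior mean ≈ 159.973

Prior precision 1/τ₀² = 1/14.54² = 0.00473011; data precision n/σ² = 10/23.79² = 0.0176690.
Posterior precision = 0.00473011 + 0.0176690 = 0.0223991.
Posterior mean = (0.00473011·159.87 + 0.0176690·160) / 0.0223991 = 159.973.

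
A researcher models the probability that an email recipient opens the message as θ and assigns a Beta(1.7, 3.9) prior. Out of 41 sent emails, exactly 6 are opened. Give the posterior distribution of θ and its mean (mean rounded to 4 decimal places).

The binomial likelihood is conjugate to the Beta prior: with 6 successes and 35 failures, the posterior is Beta(1.7+6, 3.9+35) = Beta(7.7, 38.9).
E[θ | data] = 7.7/(7.7+38.9) = 0.1652.

Posterior: Beta(7.7, 38.9); mean ≈ 0.1652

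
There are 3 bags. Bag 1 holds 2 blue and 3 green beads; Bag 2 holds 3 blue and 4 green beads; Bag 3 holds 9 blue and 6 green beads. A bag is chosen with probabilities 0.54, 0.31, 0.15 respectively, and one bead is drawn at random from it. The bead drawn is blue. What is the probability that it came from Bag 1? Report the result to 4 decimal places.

P(blue|Bag 1) = 0.4; P(blue|Bag 2) = 0.4286; P(blue|Bag 3) = 0.6.
Prior × likelihood for each source: 0.54·0.4=0.2160, 0.31·0.4286=0.1329, 0.15·0.6=0.09000. Summing gives P(blue) = 0.43886.
P(Bag 1 | blue) = 0.2160 / 0.43886 = 0.4922.

Posterior probability ≈ 0.4922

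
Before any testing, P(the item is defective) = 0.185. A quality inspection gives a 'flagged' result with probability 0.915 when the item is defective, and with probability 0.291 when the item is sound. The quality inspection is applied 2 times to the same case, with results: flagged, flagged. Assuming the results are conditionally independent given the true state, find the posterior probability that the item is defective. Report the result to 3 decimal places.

Posterior P(H) ≈ 0.692

With H the event that the item is defective, the joint likelihood of the observed sequence is P(data|H) = 0.915·0.915 = 0.83723 and P(data|¬H) = 0.291·0.291 = 0.084681.
Bayes: P(H|data) = 0.185·0.83723 / (0.185·0.83723 + 0.815·0.084681) = 0.15489/0.22390 = 0.6918.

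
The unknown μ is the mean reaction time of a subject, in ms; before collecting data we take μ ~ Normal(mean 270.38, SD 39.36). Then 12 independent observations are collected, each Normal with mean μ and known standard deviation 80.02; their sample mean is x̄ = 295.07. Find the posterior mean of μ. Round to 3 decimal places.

With known σ, the Normal prior is conjugate. Weight on the data is w = (n/σ²)/(n/σ² + 1/τ₀²) = 0.00187406/(0.00187406+0.00064549) = 0.74381.
Posterior mean = w·x̄ + (1−w)·μ₀ = 0.74381·295.07 + 0.25619·270.38 = 288.745.

Posterior mean ≈ 288.745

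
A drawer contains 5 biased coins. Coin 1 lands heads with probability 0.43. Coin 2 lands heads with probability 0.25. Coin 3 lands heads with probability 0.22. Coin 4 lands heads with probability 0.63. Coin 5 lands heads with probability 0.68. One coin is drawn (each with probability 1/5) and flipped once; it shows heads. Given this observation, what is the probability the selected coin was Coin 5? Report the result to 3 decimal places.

Tabulate prior·likelihood by source: [1] prior 0.2, lik 0.43, product 0.08600; [2] prior 0.2, lik 0.25, product 0.05000; [3] prior 0.2, lik 0.22, product 0.04400; [4] prior 0.2, lik 0.63, product 0.1260; [5] prior 0.2, lik 0.68, product 0.1360.
Normalizing constant = 0.44200; the posterior for Coin 5 is its product over the sum, 0.1360/0.44200 = 0.308.

Posterior probability ≈ 0.308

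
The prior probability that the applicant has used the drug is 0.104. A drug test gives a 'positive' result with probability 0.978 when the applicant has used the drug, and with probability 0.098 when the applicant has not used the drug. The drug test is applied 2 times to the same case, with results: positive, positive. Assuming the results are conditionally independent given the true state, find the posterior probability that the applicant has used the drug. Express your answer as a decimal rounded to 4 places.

Posterior P(H) ≈ 0.9204

Let H be the event that the applicant has used the drug; start with P(H) = 0.104. P('positive'|H) = 0.978, P('positive'|¬H) = 0.098.
Update on result 1 ('positive'): P(H) ← 0.978·0.1040 / (0.978·0.1040 + 0.098·0.8960) = 0.10171/0.18952 = 0.5367.
Update on result 2 ('positive'): P(H) ← 0.978·0.5367 / (0.978·0.5367 + 0.098·0.4633) = 0.52488/0.57028 = 0.9204.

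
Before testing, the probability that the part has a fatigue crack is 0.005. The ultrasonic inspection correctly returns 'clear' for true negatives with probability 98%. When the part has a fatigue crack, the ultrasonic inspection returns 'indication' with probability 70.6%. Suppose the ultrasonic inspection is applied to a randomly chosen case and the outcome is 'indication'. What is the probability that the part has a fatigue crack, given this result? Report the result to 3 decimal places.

Write H for 'the part has a fatigue crack'. Prior odds H:¬H = 0.005/0.995 = 0.0050251. For the 'indication' outcome, the likelihood ratio is 0.706/0.02 = 35.300.
Posterior odds = 0.0050251 × 35.300 = 0.17739, so P(H|E) = 0.17739/(1+0.17739) = 0.151.

P(H | E) ≈ 0.151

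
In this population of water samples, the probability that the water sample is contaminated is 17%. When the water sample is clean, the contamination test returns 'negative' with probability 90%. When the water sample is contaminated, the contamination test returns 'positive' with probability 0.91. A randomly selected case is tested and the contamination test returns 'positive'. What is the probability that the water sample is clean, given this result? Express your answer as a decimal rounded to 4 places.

Write H for 'the water sample is contaminated'. Prior odds H:¬H = 0.17/0.83 = 0.20482. For the 'positive' outcome, the likelihood ratio is 0.91/0.1 = 9.1000.
Posterior odds = 0.20482 × 9.1000 = 1.8639, so P(H|E) = 1.8639/(1+1.8639) = 0.6508. Then P(¬H|E) = 1 − 0.6508 = 0.3492.

P(¬H | E) ≈ 0.3492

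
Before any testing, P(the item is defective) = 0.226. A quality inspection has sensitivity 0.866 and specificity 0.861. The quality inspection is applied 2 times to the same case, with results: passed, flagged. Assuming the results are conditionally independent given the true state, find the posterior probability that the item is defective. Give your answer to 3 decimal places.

Posterior P(H) ≈ 0.221

Let H be the event that the item is defective; start with P(H) = 0.226. P('flagged'|H) = 0.866, P('flagged'|¬H) = 0.139.
Update on result 1 ('passed'): P(H) ← 0.134·0.2260 / (0.134·0.2260 + 0.861·0.7740) = 0.030284/0.69670 = 0.0435.
Update on result 2 ('flagged'): P(H) ← 0.866·0.0435 / (0.866·0.0435 + 0.139·0.9565) = 0.037643/0.17060 = 0.2207.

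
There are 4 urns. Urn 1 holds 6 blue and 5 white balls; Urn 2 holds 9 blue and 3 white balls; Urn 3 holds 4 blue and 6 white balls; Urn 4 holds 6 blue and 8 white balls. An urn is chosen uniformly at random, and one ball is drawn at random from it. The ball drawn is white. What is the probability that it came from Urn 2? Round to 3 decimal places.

Posterior probability ≈ 0.133

Tabulate prior·likelihood by source: [1] prior 0.25, lik 0.4545, product 0.1136; [2] prior 0.25, lik 0.25, product 0.06250; [3] prior 0.25, lik 0.6, product 0.1500; [4] prior 0.25, lik 0.5714, product 0.1429.
Normalizing constant = 0.46899; the posterior for Urn 2 is its product over the sum, 0.06250/0.46899 = 0.133.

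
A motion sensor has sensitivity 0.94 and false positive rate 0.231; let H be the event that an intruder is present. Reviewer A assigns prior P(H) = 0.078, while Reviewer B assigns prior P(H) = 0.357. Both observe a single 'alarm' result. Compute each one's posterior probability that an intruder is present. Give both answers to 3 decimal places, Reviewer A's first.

Reviewer A: 0.256; Reviewer B: 0.693

The likelihood ratio for an 'alarm' result is 0.94/0.231 = 4.0693.
Reviewer A: prior odds 0.078/0.922 = 0.084599; posterior odds 0.34425; posterior probability 0.256.
Reviewer B: prior odds 0.357/0.643 = 0.55521; posterior odds 2.2593; posterior probability 0.693.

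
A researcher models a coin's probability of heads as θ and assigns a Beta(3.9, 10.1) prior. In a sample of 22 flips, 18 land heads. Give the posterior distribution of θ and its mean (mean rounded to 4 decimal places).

The binomial likelihood is conjugate to the Beta prior: with 18 successes and 4 failures, the posterior is Beta(3.9+18, 10.1+4) = Beta(21.9, 14.1).
Posterior mean = α/(α+β) = 21.9/36 = 0.6083.

Posterior: Beta(21.9, 14.1); mean ≈ 0.6083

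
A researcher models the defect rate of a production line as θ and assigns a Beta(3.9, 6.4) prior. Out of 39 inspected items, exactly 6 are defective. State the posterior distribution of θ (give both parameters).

Posterior: Beta(9.9, 39.4)

Observing 6 successes and 33 failures updates Beta(3.9, 6.4) by adding the success and failure counts to the two shape parameters: α = 3.9+6 = 9.9, β = 6.4+33 = 39.4.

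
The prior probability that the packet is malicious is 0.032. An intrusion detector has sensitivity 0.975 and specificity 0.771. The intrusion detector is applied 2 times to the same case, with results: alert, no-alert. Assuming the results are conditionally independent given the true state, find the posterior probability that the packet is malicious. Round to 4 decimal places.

Posterior P(H) ≈ 0.0045

Let H be the event that the packet is malicious; start with P(H) = 0.032. P('alert'|H) = 0.975, P('alert'|¬H) = 0.229.
Update on result 1 ('alert'): P(H) ← 0.975·0.0320 / (0.975·0.0320 + 0.229·0.9680) = 0.031200/0.25287 = 0.1234.
Update on result 2 ('no-alert'): P(H) ← 0.025·0.1234 / (0.025·0.1234 + 0.771·0.8766) = 0.0030846/0.67896 = 0.0045.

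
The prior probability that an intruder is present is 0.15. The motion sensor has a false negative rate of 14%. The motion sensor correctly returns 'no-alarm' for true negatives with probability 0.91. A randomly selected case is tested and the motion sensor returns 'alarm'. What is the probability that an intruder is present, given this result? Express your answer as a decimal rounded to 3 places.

Write H for 'an intruder is present'. Prior odds H:¬H = 0.15/0.85 = 0.17647. For the 'alarm' outcome, the likelihood ratio is 0.86/0.09 = 9.5556.
Posterior odds = 0.17647 × 9.5556 = 1.6863, so P(H|E) = 1.6863/(1+1.6863) = 0.628.

P(H | E) ≈ 0.628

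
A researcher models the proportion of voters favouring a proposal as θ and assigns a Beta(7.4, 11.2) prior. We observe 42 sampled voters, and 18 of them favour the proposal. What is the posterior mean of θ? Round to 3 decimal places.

The binomial likelihood is conjugate to the Beta prior: with 18 successes and 24 failures, the posterior is Beta(7.4+18, 11.2+24) = Beta(25.4, 35.2).
E[θ | data] = 25.4/(25.4+35.2) = 0.419.

Posterior mean ≈ 0.419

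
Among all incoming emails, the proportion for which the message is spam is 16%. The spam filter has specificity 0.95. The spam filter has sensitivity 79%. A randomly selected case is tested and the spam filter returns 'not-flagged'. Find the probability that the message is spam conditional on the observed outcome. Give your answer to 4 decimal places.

P(H | E) ≈ 0.0404

Write H for 'the message is spam'. Prior odds H:¬H = 0.16/0.84 = 0.19048. For the 'not-flagged' outcome, the likelihood ratio is 0.21/0.95 = 0.22105.
Posterior odds = 0.19048 × 0.22105 = 0.042105, so P(H|E) = 0.042105/(1+0.042105) = 0.0404.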